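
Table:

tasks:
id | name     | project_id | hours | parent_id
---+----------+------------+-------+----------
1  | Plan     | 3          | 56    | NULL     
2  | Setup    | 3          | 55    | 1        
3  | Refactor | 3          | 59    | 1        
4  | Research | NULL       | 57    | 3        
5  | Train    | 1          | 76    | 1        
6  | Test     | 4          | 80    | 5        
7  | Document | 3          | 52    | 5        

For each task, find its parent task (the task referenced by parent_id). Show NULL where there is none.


This is a self-join: tasks is joined to a second copy of itself, matching each row's parent_id to another row's id. Use LEFT JOIN so rows with parent_id=NULL are kept.
  - task 1 (Plan): parent_id=NULL -> NULL
  - task 2 (Setup): parent_id=1 -> Plan
  - task 3 (Refactor): parent_id=1 -> Plan
  - task 4 (Research): parent_id=3 -> Refactor
  - task 5 (Train): parent_id=1 -> Plan
  - task 6 (Test): parent_id=5 -> Train
  - task 7 (Document): parent_id=5 -> Train

SQL:
SELECT a.name AS item, b.name AS parent
FROM tasks a
LEFT JOIN tasks b ON a.parent_id = b.id

Result:
item     | parent  
---------+---------
Plan     | NULL    
Setup    | Plan    
Refactor | Plan    
Research | Refactor
Train    | Plan    
Test     | Train   
Document | Train   


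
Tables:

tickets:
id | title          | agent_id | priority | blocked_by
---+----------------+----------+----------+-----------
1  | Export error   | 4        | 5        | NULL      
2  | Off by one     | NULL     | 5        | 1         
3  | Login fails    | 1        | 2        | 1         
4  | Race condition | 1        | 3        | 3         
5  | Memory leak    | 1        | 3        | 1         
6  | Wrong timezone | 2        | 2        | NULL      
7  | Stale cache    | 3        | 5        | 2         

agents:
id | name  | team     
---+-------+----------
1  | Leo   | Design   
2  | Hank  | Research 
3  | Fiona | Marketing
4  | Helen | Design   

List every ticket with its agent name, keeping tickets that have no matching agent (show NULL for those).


LEFT JOIN keeps every row from tickets (the left table); where agent_id has no match in agents, the agent columns become NULL. Walk through each ticket:
  - ticket 1 (Export error): agent_id=4 -> matches Helen
  - ticket 2 (Off by one): agent_id=NULL, no match -> kept with NULL
  - ticket 3 (Login fails): agent_id=1 -> matches Leo
  - ticket 4 (Race condition): agent_id=1 -> matches Leo
  - ticket 5 (Memory leak): agent_id=1 -> matches Leo
  - ticket 6 (Wrong timezone): agent_id=2 -> matches Hank
  - ticket 7 (Stale cache): agent_id=3 -> matches Fiona
All 7 rows appear; 1 has NULL agent.

SQL:
SELECT a.title, b.name AS agent
FROM tickets a
LEFT JOIN agents b ON a.agent_id = b.id

Result:
title          | agent
---------------+------
Export error   | Helen
Off by one     | NULL 
Login fails    | Leo  
Race condition | Leo  
Memory leak    | Leo  
Wrong timezone | Hank 
Stale cache    | Fiona


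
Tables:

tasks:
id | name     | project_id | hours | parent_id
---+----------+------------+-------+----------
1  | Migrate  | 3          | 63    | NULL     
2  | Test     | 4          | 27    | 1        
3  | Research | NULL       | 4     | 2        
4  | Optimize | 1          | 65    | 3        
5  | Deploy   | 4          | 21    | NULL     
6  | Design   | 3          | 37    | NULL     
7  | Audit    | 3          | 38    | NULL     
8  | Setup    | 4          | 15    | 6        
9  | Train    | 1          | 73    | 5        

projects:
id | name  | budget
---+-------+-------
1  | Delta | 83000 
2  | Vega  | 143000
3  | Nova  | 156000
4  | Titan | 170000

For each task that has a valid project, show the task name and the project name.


INNER JOIN keeps only tasks rows whose project_id matches an id in projects. Walk through each task:
  - task 1 (Migrate): project_id=3 -> matches Nova
  - task 2 (Test): project_id=4 -> matches Titan
  - task 3 (Research): project_id=NULL, no match -> dropped
  - task 4 (Optimize): project_id=1 -> matches Delta
  - task 5 (Deploy): project_id=4 -> matches Titan
  - task 6 (Design): project_id=3 -> matches Nova
  - task 7 (Audit): project_id=3 -> matches Nova
  - task 8 (Setup): project_id=4 -> matches Titan
  - task 9 (Train): project_id=1 -> matches Delta
So 1 of 9 rows is dropped.

SQL:
SELECT a.name, b.name AS project
FROM tasks a
INNER JOIN projects b ON a.project_id = b.id

Result:
name     | project
---------+--------
Migrate  | Nova   
Test     | Titan  
Optimize | Delta  
Deploy   | Titan  
Design   | Nova   
Audit    | Nova   
Setup    | Titan  
Train    | Delta  


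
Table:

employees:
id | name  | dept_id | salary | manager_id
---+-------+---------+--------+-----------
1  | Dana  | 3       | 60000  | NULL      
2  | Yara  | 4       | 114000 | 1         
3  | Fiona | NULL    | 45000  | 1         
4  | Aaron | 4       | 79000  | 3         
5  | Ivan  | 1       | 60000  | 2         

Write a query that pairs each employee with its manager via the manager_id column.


This is a self-join: employees is joined to a second copy of itself, matching each row's manager_id to another row's id. Use LEFT JOIN so rows with manager_id=NULL are kept.
  - employee 1 (Dana): manager_id=NULL -> NULL
  - employee 2 (Yara): manager_id=1 -> Dana
  - employee 3 (Fiona): manager_id=1 -> Dana
  - employee 4 (Aaron): manager_id=3 -> Fiona
  - employee 5 (Ivan): manager_id=2 -> Yara

SQL:
SELECT a.name AS item, b.name AS manager
FROM employees a
LEFT JOIN employees b ON a.manager_id = b.id

Result:
item  | manager
------+--------
Dana  | NULL   
Yara  | Dana   
Fiona | Dana   
Aaron | Fiona  
Ivan  | Yara   


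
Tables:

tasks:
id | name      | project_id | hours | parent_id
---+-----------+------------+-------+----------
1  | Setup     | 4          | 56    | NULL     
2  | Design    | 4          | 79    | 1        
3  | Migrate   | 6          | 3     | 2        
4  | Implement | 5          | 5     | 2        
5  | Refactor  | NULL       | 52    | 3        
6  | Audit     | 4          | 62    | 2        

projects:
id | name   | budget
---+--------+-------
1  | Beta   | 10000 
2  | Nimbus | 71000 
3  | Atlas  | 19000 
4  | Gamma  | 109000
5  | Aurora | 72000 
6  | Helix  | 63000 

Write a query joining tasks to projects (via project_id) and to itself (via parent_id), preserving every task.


Two LEFT JOINs from the same base table tasks: one to projects via project_id, one to tasks itself via parent_id. Both are LEFT so every task is preserved.
Match against projects:
  - task 1 (Setup): project_id=4 -> matches Gamma
  - task 2 (Design): project_id=4 -> matches Gamma
  - task 3 (Migrate): project_id=6 -> matches Helix
  - task 4 (Implement): project_id=5 -> matches Aurora
  - task 5 (Refactor): project_id=NULL, no match -> kept with NULL
  - task 6 (Audit): project_id=4 -> matches Gamma
Match against tasks (self):
  - task 1 (Setup): parent_id=NULL -> NULL
  - task 2 (Design): parent_id=1 -> Setup
  - task 3 (Migrate): parent_id=2 -> Design
  - task 4 (Implement): parent_id=2 -> Design
  - task 5 (Refactor): parent_id=3 -> Migrate
  - task 6 (Audit): parent_id=2 -> Design

SQL:
SELECT a.name, b.name AS project, c.name AS parent
FROM tasks a
LEFT JOIN projects b ON a.project_id = b.id
LEFT JOIN tasks c ON a.parent_id = c.id

Result:
name      | project | parent 
----------+---------+--------
Setup     | Gamma   | NULL   
Design    | Gamma   | Setup  
Migrate   | Helix   | Design 
Implement | Aurora  | Design 
Refactor  | NULL    | Migrate
Audit     | Gamma   | Design 


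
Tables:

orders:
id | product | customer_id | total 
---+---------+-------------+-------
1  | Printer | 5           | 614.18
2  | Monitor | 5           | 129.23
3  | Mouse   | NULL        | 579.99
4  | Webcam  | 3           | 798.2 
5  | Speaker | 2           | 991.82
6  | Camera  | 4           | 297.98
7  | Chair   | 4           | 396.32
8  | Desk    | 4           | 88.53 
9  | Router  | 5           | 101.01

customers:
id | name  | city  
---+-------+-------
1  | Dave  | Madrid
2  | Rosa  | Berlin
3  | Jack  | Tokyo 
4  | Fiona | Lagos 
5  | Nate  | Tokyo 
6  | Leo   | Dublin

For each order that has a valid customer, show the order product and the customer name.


INNER JOIN keeps only orders rows whose customer_id matches an id in customers. Walk through each order:
  - order 1 (Printer): customer_id=5 -> matches Nate
  - order 2 (Monitor): customer_id=5 -> matches Nate
  - order 3 (Mouse): customer_id=NULL, no match -> dropped
  - order 4 (Webcam): customer_id=3 -> matches Jack
  - order 5 (Speaker): customer_id=2 -> matches Rosa
  - order 6 (Camera): customer_id=4 -> matches Fiona
  - order 7 (Chair): customer_id=4 -> matches Fiona
  - order 8 (Desk): customer_id=4 -> matches Fiona
  - order 9 (Router): customer_id=5 -> matches Nate
So 1 of 9 rows is dropped.

SQL:
SELECT a.product, b.name AS customer
FROM orders a
INNER JOIN customers b ON a.customer_id = b.id

Result:
product | customer
--------+---------
Printer | Nate    
Monitor | Nate    
Webcam  | Jack    
Speaker | Rosa    
Camera  | Fiona   
Chair   | Fiona   
Desk    | Fiona   
Router  | Nate    


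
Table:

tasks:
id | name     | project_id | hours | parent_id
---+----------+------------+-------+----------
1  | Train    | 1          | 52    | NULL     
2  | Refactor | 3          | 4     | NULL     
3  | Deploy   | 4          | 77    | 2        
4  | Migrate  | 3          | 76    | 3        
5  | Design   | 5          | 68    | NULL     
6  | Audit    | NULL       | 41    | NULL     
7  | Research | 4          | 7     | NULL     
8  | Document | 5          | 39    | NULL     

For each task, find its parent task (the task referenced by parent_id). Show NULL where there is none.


This is a self-join: tasks is joined to a second copy of itself, matching each row's parent_id to another row's id. Use LEFT JOIN so rows with parent_id=NULL are kept.
  - task 1 (Train): parent_id=NULL -> NULL
  - task 2 (Refactor): parent_id=NULL -> NULL
  - task 3 (Deploy): parent_id=2 -> Refactor
  - task 4 (Migrate): parent_id=3 -> Deploy
  - task 5 (Design): parent_id=NULL -> NULL
  - task 6 (Audit): parent_id=NULL -> NULL
  - task 7 (Research): parent_id=NULL -> NULL
  - task 8 (Document): parent_id=NULL -> NULL

SQL:
SELECT a.name AS item, b.name AS parent
FROM tasks a
LEFT JOIN tasks b ON a.parent_id = b.id

Result:
item     | parent  
---------+---------
Train    | NULL    
Refactor | NULL    
Deploy   | Refactor
Migrate  | Deploy  
Design   | NULL    
Audit    | NULL    
Research | NULL    
Document | NULL    


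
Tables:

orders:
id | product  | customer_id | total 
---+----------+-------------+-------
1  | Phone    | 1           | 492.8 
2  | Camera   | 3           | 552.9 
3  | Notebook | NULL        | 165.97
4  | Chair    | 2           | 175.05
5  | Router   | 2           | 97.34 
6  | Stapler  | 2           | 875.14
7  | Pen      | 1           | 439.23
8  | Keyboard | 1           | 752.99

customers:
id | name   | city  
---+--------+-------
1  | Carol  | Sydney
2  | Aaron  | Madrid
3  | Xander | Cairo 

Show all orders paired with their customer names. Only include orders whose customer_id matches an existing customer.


INNER JOIN keeps only orders rows whose customer_id matches an id in customers. Walk through each order:
  - order 1 (Phone): customer_id=1 -> matches Carol
  - order 2 (Camera): customer_id=3 -> matches Xander
  - order 3 (Notebook): customer_id=NULL, no match -> dropped
  - order 4 (Chair): customer_id=2 -> matches Aaron
  - order 5 (Router): customer_id=2 -> matches Aaron
  - order 6 (Stapler): customer_id=2 -> matches Aaron
  - order 7 (Pen): customer_id=1 -> matches Carol
  - order 8 (Keyboard): customer_id=1 -> matches Carol
So 1 of 8 rows is dropped.

SQL:
SELECT a.product, b.name AS customer
FROM orders a
INNER JOIN customers b ON a.customer_id = b.id

Result:
product  | customer
---------+---------
Phone    | Carol   
Camera   | Xander  
Chair    | Aaron   
Router   | Aaron   
Stapler  | Aaron   
Pen      | Carol   
Keyboard | Carol   


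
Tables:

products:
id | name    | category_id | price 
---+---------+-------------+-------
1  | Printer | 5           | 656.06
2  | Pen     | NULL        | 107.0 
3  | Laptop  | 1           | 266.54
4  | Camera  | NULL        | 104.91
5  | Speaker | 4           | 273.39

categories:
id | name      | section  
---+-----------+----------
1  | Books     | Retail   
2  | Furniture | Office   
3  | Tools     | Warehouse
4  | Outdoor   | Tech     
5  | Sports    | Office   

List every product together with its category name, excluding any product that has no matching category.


INNER JOIN keeps only products rows whose category_id matches an id in categories. Walk through each product:
  - product 1 (Printer): category_id=5 -> matches Sports
  - product 2 (Pen): category_id=NULL, no match -> dropped
  - product 3 (Laptop): category_id=1 -> matches Books
  - product 4 (Camera): category_id=NULL, no match -> dropped
  - product 5 (Speaker): category_id=4 -> matches Outdoor
So 2 of 5 rows are dropped.

SQL:
SELECT a.name, b.name AS category
FROM products a
INNER JOIN categories b ON a.category_id = b.id

Result:
name    | category
--------+---------
Printer | Sports  
Laptop  | Books   
Speaker | Outdoor 


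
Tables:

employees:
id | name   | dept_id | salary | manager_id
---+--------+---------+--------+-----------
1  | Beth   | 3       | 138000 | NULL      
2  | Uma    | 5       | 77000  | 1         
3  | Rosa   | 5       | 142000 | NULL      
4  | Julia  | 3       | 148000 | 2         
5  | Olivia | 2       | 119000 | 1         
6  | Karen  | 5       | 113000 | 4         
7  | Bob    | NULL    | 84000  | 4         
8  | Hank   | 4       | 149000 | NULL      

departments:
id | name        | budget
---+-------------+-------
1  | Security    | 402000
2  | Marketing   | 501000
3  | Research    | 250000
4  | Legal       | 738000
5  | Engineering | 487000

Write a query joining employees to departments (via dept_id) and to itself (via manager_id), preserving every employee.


Two LEFT JOINs from the same base table employees: one to departments via dept_id, one to employees itself via manager_id. Both are LEFT so every employee is preserved.
Match against departments:
  - employee 1 (Beth): dept_id=3 -> matches Research
  - employee 2 (Uma): dept_id=5 -> matches Engineering
  - employee 3 (Rosa): dept_id=5 -> matches Engineering
  - employee 4 (Julia): dept_id=3 -> matches Research
  - employee 5 (Olivia): dept_id=2 -> matches Marketing
  - employee 6 (Karen): dept_id=5 -> matches Engineering
  - employee 7 (Bob): dept_id=NULL, no match -> kept with NULL
  - employee 8 (Hank): dept_id=4 -> matches Legal
Match against employees (self):
  - employee 1 (Beth): manager_id=NULL -> NULL
  - employee 2 (Uma): manager_id=1 -> Beth
  - employee 3 (Rosa): manager_id=NULL -> NULL
  - employee 4 (Julia): manager_id=2 -> Uma
  - employee 5 (Olivia): manager_id=1 -> Beth
  - employee 6 (Karen): manager_id=4 -> Julia
  - employee 7 (Bob): manager_id=4 -> Julia
  - employee 8 (Hank): manager_id=NULL -> NULL

SQL:
SELECT a.name, b.name AS department, c.name AS manager
FROM employees a
LEFT JOIN departments b ON a.dept_id = b.id
LEFT JOIN employees c ON a.manager_id = c.id

Result:
name   | department  | manager
-------+-------------+--------
Beth   | Research    | NULL   
Uma    | Engineering | Beth   
Rosa   | Engineering | NULL   
Julia  | Research    | Uma    
Olivia | Marketing   | Beth   
Karen  | Engineering | Julia  
Bob    | NULL        | Julia  
Hank   | Legal       | NULL   


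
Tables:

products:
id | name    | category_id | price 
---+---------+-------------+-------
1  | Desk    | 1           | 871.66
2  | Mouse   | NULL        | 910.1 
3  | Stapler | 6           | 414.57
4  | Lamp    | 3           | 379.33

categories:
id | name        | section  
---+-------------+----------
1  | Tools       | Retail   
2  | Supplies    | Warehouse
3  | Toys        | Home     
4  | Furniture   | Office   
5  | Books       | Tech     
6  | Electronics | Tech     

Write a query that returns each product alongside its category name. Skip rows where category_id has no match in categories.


INNER JOIN keeps only products rows whose category_id matches an id in categories. Walk through each product:
  - product 1 (Desk): category_id=1 -> matches Tools
  - product 2 (Mouse): category_id=NULL, no match -> dropped
  - product 3 (Stapler): category_id=6 -> matches Electronics
  - product 4 (Lamp): category_id=3 -> matches Toys
So 1 of 4 rows is dropped.

SQL:
SELECT a.name, b.name AS category
FROM products a
INNER JOIN categories b ON a.category_id = b.id

Result:
name    | category   
--------+------------
Desk    | Tools      
Stapler | Electronics
Lamp    | Toys       


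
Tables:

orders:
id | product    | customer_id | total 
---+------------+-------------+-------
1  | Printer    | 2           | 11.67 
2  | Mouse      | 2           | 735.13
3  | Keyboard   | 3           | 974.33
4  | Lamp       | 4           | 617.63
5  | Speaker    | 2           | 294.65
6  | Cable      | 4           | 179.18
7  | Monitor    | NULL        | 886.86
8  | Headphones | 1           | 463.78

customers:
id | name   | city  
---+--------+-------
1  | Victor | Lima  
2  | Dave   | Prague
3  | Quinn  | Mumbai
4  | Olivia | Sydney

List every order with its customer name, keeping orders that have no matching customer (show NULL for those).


LEFT JOIN keeps every row from orders (the left table); where customer_id has no match in customers, the customer columns become NULL. Walk through each order:
  - order 1 (Printer): customer_id=2 -> matches Dave
  - order 2 (Mouse): customer_id=2 -> matches Dave
  - order 3 (Keyboard): customer_id=3 -> matches Quinn
  - order 4 (Lamp): customer_id=4 -> matches Olivia
  - order 5 (Speaker): customer_id=2 -> matches Dave
  - order 6 (Cable): customer_id=4 -> matches Olivia
  - order 7 (Monitor): customer_id=NULL, no match -> kept with NULL
  - order 8 (Headphones): customer_id=1 -> matches Victor
All 8 rows appear; 1 has NULL customer.

SQL:
SELECT a.product, b.name AS customer
FROM orders a
LEFT JOIN customers b ON a.customer_id = b.id

Result:
product    | customer
-----------+---------
Printer    | Dave    
Mouse      | Dave    
Keyboard   | Quinn   
Lamp       | Olivia  
Speaker    | Dave    
Cable      | Olivia  
Monitor    | NULL    
Headphones | Victor  


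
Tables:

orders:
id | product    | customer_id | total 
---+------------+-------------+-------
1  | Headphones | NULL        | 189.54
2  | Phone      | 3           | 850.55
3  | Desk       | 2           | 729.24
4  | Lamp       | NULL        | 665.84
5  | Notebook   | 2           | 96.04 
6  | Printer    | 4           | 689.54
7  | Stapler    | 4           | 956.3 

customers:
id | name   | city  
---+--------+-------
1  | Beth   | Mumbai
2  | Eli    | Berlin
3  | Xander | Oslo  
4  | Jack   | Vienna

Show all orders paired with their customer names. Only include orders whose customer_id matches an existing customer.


INNER JOIN keeps only orders rows whose customer_id matches an id in customers. Walk through each order:
  - order 1 (Headphones): customer_id=NULL, no match -> dropped
  - order 2 (Phone): customer_id=3 -> matches Xander
  - order 3 (Desk): customer_id=2 -> matches Eli
  - order 4 (Lamp): customer_id=NULL, no match -> dropped
  - order 5 (Notebook): customer_id=2 -> matches Eli
  - order 6 (Printer): customer_id=4 -> matches Jack
  - order 7 (Stapler): customer_id=4 -> matches Jack
So 2 of 7 rows are dropped.

SQL:
SELECT a.product, b.name AS customer
FROM orders a
INNER JOIN customers b ON a.customer_id = b.id

Result:
product  | customer
---------+---------
Phone    | Xander  
Desk     | Eli     
Notebook | Eli     
Printer  | Jack    
Stapler  | Jack    


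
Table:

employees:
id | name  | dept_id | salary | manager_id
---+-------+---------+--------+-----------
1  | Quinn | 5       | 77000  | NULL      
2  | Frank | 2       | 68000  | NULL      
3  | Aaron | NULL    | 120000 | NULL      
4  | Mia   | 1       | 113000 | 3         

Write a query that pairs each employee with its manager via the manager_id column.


This is a self-join: employees is joined to a second copy of itself, matching each row's manager_id to another row's id. Use LEFT JOIN so rows with manager_id=NULL are kept.
  - employee 1 (Quinn): manager_id=NULL -> NULL
  - employee 2 (Frank): manager_id=NULL -> NULL
  - employee 3 (Aaron): manager_id=NULL -> NULL
  - employee 4 (Mia): manager_id=3 -> Aaron

SQL:
SELECT a.name AS item, b.name AS manager
FROM employees a
LEFT JOIN employees b ON a.manager_id = b.id

Result:
item  | manager
------+--------
Quinn | NULL   
Frank | NULL   
Aaron | NULL   
Mia   | Aaron  


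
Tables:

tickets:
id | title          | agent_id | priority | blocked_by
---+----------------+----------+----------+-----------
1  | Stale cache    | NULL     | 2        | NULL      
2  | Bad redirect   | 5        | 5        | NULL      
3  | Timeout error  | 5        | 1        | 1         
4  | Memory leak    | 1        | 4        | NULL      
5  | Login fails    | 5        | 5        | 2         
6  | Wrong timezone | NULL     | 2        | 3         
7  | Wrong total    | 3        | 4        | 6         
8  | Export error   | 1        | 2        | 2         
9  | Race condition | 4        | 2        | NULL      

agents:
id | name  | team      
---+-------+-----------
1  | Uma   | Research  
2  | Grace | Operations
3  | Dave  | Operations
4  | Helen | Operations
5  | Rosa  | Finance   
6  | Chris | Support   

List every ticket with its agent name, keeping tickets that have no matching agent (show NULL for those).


LEFT JOIN keeps every row from tickets (the left table); where agent_id has no match in agents, the agent columns become NULL. Walk through each ticket:
  - ticket 1 (Stale cache): agent_id=NULL, no match -> kept with NULL
  - ticket 2 (Bad redirect): agent_id=5 -> matches Rosa
  - ticket 3 (Timeout error): agent_id=5 -> matches Rosa
  - ticket 4 (Memory leak): agent_id=1 -> matches Uma
  - ticket 5 (Login fails): agent_id=5 -> matches Rosa
  - ticket 6 (Wrong timezone): agent_id=NULL, no match -> kept with NULL
  - ticket 7 (Wrong total): agent_id=3 -> matches Dave
  - ticket 8 (Export error): agent_id=1 -> matches Uma
  - ticket 9 (Race condition): agent_id=4 -> matches Helen
All 9 rows appear; 2 have NULL agent.

SQL:
SELECT a.title, b.name AS agent
FROM tickets a
LEFT JOIN agents b ON a.agent_id = b.id

Result:
title          | agent
---------------+------
Stale cache    | NULL 
Bad redirect   | Rosa 
Timeout error  | Rosa 
Memory leak    | Uma  
Login fails    | Rosa 
Wrong timezone | NULL 
Wrong total    | Dave 
Export error   | Uma  
Race condition | Helen


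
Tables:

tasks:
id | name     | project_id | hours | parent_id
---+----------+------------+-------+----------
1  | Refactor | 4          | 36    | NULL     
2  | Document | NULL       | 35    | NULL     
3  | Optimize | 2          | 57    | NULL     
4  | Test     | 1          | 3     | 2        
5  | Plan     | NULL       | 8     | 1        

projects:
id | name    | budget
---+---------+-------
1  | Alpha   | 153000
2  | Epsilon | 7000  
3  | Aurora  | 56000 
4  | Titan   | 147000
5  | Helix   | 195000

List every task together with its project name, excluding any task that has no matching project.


INNER JOIN keeps only tasks rows whose project_id matches an id in projects. Walk through each task:
  - task 1 (Refactor): project_id=4 -> matches Titan
  - task 2 (Document): project_id=NULL, no match -> dropped
  - task 3 (Optimize): project_id=2 -> matches Epsilon
  - task 4 (Test): project_id=1 -> matches Alpha
  - task 5 (Plan): project_id=NULL, no match -> dropped
So 2 of 5 rows are dropped.

SQL:
SELECT a.name, b.name AS project
FROM tasks a
INNER JOIN projects b ON a.project_id = b.id

Result:
name     | project
---------+--------
Refactor | Titan  
Optimize | Epsilon
Test     | Alpha  


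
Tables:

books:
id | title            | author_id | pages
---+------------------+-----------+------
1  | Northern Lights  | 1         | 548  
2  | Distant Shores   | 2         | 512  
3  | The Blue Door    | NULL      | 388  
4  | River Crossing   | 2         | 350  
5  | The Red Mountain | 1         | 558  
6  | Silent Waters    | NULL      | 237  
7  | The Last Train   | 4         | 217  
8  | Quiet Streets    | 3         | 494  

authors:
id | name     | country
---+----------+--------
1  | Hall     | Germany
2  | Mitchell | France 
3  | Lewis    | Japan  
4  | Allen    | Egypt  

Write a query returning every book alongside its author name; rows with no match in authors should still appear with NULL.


LEFT JOIN keeps every row from books (the left table); where author_id has no match in authors, the author columns become NULL. Walk through each book:
  - book 1 (Northern Lights): author_id=1 -> matches Hall
  - book 2 (Distant Shores): author_id=2 -> matches Mitchell
  - book 3 (The Blue Door): author_id=NULL, no match -> kept with NULL
  - book 4 (River Crossing): author_id=2 -> matches Mitchell
  - book 5 (The Red Mountain): author_id=1 -> matches Hall
  - book 6 (Silent Waters): author_id=NULL, no match -> kept with NULL
  - book 7 (The Last Train): author_id=4 -> matches Allen
  - book 8 (Quiet Streets): author_id=3 -> matches Lewis
All 8 rows appear; 2 have NULL author.

SQL:
SELECT a.title, b.name AS author
FROM books a
LEFT JOIN authors b ON a.author_id = b.id

Result:
title            | author  
-----------------+---------
Northern Lights  | Hall    
Distant Shores   | Mitchell
The Blue Door    | NULL    
River Crossing   | Mitchell
The Red Mountain | Hall    
Silent Waters    | NULL    
The Last Train   | Allen   
Quiet Streets    | Lewis   


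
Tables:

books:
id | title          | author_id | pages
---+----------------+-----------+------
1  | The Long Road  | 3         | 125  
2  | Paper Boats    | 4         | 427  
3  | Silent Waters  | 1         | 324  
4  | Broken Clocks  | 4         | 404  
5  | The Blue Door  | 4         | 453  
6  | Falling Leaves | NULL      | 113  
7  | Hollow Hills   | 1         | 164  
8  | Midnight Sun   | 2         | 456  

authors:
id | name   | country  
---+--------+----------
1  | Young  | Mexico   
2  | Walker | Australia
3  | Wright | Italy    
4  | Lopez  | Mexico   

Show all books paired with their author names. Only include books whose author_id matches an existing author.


INNER JOIN keeps only books rows whose author_id matches an id in authors. Walk through each book:
  - book 1 (The Long Road): author_id=3 -> matches Wright
  - book 2 (Paper Boats): author_id=4 -> matches Lopez
  - book 3 (Silent Waters): author_id=1 -> matches Young
  - book 4 (Broken Clocks): author_id=4 -> matches Lopez
  - book 5 (The Blue Door): author_id=4 -> matches Lopez
  - book 6 (Falling Leaves): author_id=NULL, no match -> dropped
  - book 7 (Hollow Hills): author_id=1 -> matches Young
  - book 8 (Midnight Sun): author_id=2 -> matches Walker
So 1 of 8 rows is dropped.

SQL:
SELECT a.title, b.name AS author
FROM books a
INNER JOIN authors b ON a.author_id = b.id

Result:
title         | author
--------------+-------
The Long Road | Wright
Paper Boats   | Lopez 
Silent Waters | Young 
Broken Clocks | Lopez 
The Blue Door | Lopez 
Hollow Hills  | Young 
Midnight Sun  | Walker


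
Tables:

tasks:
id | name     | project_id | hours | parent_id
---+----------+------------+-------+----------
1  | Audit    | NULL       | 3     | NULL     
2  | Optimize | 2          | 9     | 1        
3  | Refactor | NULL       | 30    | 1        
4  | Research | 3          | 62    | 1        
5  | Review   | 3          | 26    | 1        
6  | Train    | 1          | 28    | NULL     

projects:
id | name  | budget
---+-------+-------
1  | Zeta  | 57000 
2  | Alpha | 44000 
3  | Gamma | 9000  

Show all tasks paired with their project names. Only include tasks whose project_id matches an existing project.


INNER JOIN keeps only tasks rows whose project_id matches an id in projects. Walk through each task:
  - task 1 (Audit): project_id=NULL, no match -> dropped
  - task 2 (Optimize): project_id=2 -> matches Alpha
  - task 3 (Refactor): project_id=NULL, no match -> dropped
  - task 4 (Research): project_id=3 -> matches Gamma
  - task 5 (Review): project_id=3 -> matches Gamma
  - task 6 (Train): project_id=1 -> matches Zeta
So 2 of 6 rows are dropped.

SQL:
SELECT a.name, b.name AS project
FROM tasks a
INNER JOIN projects b ON a.project_id = b.id

Result:
name     | project
---------+--------
Optimize | Alpha  
Research | Gamma  
Review   | Gamma  
Train    | Zeta   


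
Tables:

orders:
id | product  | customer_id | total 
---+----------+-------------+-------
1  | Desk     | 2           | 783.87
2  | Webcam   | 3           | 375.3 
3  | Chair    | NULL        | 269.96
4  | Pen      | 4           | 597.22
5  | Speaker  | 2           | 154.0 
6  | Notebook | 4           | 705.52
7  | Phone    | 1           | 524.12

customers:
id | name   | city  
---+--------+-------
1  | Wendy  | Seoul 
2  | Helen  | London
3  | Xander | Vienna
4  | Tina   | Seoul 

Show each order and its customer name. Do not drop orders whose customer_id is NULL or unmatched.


LEFT JOIN keeps every row from orders (the left table); where customer_id has no match in customers, the customer columns become NULL. Walk through each order:
  - order 1 (Desk): customer_id=2 -> matches Helen
  - order 2 (Webcam): customer_id=3 -> matches Xander
  - order 3 (Chair): customer_id=NULL, no match -> kept with NULL
  - order 4 (Pen): customer_id=4 -> matches Tina
  - order 5 (Speaker): customer_id=2 -> matches Helen
  - order 6 (Notebook): customer_id=4 -> matches Tina
  - order 7 (Phone): customer_id=1 -> matches Wendy
All 7 rows appear; 1 has NULL customer.

SQL:
SELECT a.product, b.name AS customer
FROM orders a
LEFT JOIN customers b ON a.customer_id = b.id

Result:
product  | customer
---------+---------
Desk     | Helen   
Webcam   | Xander  
Chair    | NULL    
Pen      | Tina    
Speaker  | Helen   
Notebook | Tina    
Phone    | Wendy   


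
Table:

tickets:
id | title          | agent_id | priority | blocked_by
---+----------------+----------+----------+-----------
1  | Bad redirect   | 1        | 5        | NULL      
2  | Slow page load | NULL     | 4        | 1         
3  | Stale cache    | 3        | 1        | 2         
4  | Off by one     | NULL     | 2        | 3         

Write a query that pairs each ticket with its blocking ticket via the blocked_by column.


This is a self-join: tickets is joined to a second copy of itself, matching each row's blocked_by to another row's id. Use LEFT JOIN so rows with blocked_by=NULL are kept.
  - ticket 1 (Bad redirect): blocked_by=NULL -> NULL
  - ticket 2 (Slow page load): blocked_by=1 -> Bad redirect
  - ticket 3 (Stale cache): blocked_by=2 -> Slow page load
  - ticket 4 (Off by one): blocked_by=3 -> Stale cache

SQL:
SELECT a.title AS item, b.title AS blocked_by
FROM tickets a
LEFT JOIN tickets b ON a.blocked_by = b.id

Result:
item           | blocked_by    
---------------+---------------
Bad redirect   | NULL          
Slow page load | Bad redirect  
Stale cache    | Slow page load
Off by one     | Stale cache   


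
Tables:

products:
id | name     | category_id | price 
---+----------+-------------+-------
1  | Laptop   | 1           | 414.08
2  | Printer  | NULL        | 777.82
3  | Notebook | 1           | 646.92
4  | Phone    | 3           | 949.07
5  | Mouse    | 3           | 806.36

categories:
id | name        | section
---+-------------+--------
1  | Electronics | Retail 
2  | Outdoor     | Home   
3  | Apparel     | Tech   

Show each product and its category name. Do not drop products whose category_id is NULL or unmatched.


LEFT JOIN keeps every row from products (the left table); where category_id has no match in categories, the category columns become NULL. Walk through each product:
  - product 1 (Laptop): category_id=1 -> matches Electronics
  - product 2 (Printer): category_id=NULL, no match -> kept with NULL
  - product 3 (Notebook): category_id=1 -> matches Electronics
  - product 4 (Phone): category_id=3 -> matches Apparel
  - product 5 (Mouse): category_id=3 -> matches Apparel
All 5 rows appear; 1 has NULL category.

SQL:
SELECT a.name, b.name AS category
FROM products a
LEFT JOIN categories b ON a.category_id = b.id

Result:
name     | category   
---------+------------
Laptop   | Electronics
Printer  | NULL       
Notebook | Electronics
Phone    | Apparel    
Mouse    | Apparel    


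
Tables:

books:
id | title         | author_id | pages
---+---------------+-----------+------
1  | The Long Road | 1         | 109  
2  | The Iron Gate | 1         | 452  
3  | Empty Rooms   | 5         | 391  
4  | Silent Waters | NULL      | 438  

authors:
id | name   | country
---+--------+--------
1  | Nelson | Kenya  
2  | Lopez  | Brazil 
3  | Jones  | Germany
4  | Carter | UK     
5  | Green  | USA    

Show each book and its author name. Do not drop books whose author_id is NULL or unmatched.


LEFT JOIN keeps every row from books (the left table); where author_id has no match in authors, the author columns become NULL. Walk through each book:
  - book 1 (The Long Road): author_id=1 -> matches Nelson
  - book 2 (The Iron Gate): author_id=1 -> matches Nelson
  - book 3 (Empty Rooms): author_id=5 -> matches Green
  - book 4 (Silent Waters): author_id=NULL, no match -> kept with NULL
All 4 rows appear; 1 has NULL author.

SQL:
SELECT a.title, b.name AS author
FROM books a
LEFT JOIN authors b ON a.author_id = b.id

Result:
title         | author
--------------+-------
The Long Road | Nelson
The Iron Gate | Nelson
Empty Rooms   | Green 
Silent Waters | NULL  


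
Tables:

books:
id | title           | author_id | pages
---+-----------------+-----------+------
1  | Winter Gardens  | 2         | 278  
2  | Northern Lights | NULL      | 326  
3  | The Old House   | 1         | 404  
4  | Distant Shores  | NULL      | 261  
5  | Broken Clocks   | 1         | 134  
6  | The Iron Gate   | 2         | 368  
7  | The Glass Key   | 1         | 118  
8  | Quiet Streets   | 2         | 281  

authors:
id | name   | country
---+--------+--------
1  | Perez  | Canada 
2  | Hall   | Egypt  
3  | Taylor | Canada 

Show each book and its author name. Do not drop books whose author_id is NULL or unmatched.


LEFT JOIN keeps every row from books (the left table); where author_id has no match in authors, the author columns become NULL. Walk through each book:
  - book 1 (Winter Gardens): author_id=2 -> matches Hall
  - book 2 (Northern Lights): author_id=NULL, no match -> kept with NULL
  - book 3 (The Old House): author_id=1 -> matches Perez
  - book 4 (Distant Shores): author_id=NULL, no match -> kept with NULL
  - book 5 (Broken Clocks): author_id=1 -> matches Perez
  - book 6 (The Iron Gate): author_id=2 -> matches Hall
  - book 7 (The Glass Key): author_id=1 -> matches Perez
  - book 8 (Quiet Streets): author_id=2 -> matches Hall
All 8 rows appear; 2 have NULL author.

SQL:
SELECT a.title, b.name AS author
FROM books a
LEFT JOIN authors b ON a.author_id = b.id

Result:
title           | author
----------------+-------
Winter Gardens  | Hall  
Northern Lights | NULL  
The Old House   | Perez 
Distant Shores  | NULL  
Broken Clocks   | Perez 
The Iron Gate   | Hall  
The Glass Key   | Perez 
Quiet Streets   | Hall  


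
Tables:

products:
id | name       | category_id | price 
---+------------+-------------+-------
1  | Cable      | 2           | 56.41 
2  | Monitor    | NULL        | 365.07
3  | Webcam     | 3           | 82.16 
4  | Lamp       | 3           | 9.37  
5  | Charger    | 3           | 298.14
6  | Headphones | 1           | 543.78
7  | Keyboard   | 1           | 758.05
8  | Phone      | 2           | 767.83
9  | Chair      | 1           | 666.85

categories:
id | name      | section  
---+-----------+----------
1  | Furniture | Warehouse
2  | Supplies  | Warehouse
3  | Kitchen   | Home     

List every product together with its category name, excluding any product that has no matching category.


INNER JOIN keeps only products rows whose category_id matches an id in categories. Walk through each product:
  - product 1 (Cable): category_id=2 -> matches Supplies
  - product 2 (Monitor): category_id=NULL, no match -> dropped
  - product 3 (Webcam): category_id=3 -> matches Kitchen
  - product 4 (Lamp): category_id=3 -> matches Kitchen
  - product 5 (Charger): category_id=3 -> matches Kitchen
  - product 6 (Headphones): category_id=1 -> matches Furniture
  - product 7 (Keyboard): category_id=1 -> matches Furniture
  - product 8 (Phone): category_id=2 -> matches Supplies
  - product 9 (Chair): category_id=1 -> matches Furniture
So 1 of 9 rows is dropped.

SQL:
SELECT a.name, b.name AS category
FROM products a
INNER JOIN categories b ON a.category_id = b.id

Result:
name       | category 
-----------+----------
Cable      | Supplies 
Webcam     | Kitchen  
Lamp       | Kitchen  
Charger    | Kitchen  
Headphones | Furniture
Keyboard   | Furniture
Phone      | Supplies 
Chair      | Furniture


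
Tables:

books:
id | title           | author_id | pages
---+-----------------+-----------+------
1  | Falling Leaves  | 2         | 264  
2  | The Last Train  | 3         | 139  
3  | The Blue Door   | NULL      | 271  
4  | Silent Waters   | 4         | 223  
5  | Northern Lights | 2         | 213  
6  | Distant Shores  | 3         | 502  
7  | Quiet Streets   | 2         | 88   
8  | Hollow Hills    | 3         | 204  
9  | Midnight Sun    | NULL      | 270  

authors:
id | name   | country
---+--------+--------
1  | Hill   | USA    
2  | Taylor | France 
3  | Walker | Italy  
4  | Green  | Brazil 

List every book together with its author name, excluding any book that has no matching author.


INNER JOIN keeps only books rows whose author_id matches an id in authors. Walk through each book:
  - book 1 (Falling Leaves): author_id=2 -> matches Taylor
  - book 2 (The Last Train): author_id=3 -> matches Walker
  - book 3 (The Blue Door): author_id=NULL, no match -> dropped
  - book 4 (Silent Waters): author_id=4 -> matches Green
  - book 5 (Northern Lights): author_id=2 -> matches Taylor
  - book 6 (Distant Shores): author_id=3 -> matches Walker
  - book 7 (Quiet Streets): author_id=2 -> matches Taylor
  - book 8 (Hollow Hills): author_id=3 -> matches Walker
  - book 9 (Midnight Sun): author_id=NULL, no match -> dropped
So 2 of 9 rows are dropped.

SQL:
SELECT a.title, b.name AS author
FROM books a
INNER JOIN authors b ON a.author_id = b.id

Result:
title           | author
----------------+-------
Falling Leaves  | Taylor
The Last Train  | Walker
Silent Waters   | Green 
Northern Lights | Taylor
Distant Shores  | Walker
Quiet Streets   | Taylor
Hollow Hills    | Walker


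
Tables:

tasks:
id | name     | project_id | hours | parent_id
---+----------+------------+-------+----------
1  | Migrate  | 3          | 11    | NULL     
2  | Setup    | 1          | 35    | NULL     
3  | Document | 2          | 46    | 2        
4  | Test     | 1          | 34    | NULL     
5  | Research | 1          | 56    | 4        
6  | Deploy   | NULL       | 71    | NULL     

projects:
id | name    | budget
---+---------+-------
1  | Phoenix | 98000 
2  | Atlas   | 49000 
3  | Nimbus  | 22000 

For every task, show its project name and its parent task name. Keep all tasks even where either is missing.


Two LEFT JOINs from the same base table tasks: one to projects via project_id, one to tasks itself via parent_id. Both are LEFT so every task is preserved.
Match against projects:
  - task 1 (Migrate): project_id=3 -> matches Nimbus
  - task 2 (Setup): project_id=1 -> matches Phoenix
  - task 3 (Document): project_id=2 -> matches Atlas
  - task 4 (Test): project_id=1 -> matches Phoenix
  - task 5 (Research): project_id=1 -> matches Phoenix
  - task 6 (Deploy): project_id=NULL, no match -> kept with NULL
Match against tasks (self):
  - task 1 (Migrate): parent_id=NULL -> NULL
  - task 2 (Setup): parent_id=NULL -> NULL
  - task 3 (Document): parent_id=2 -> Setup
  - task 4 (Test): parent_id=NULL -> NULL
  - task 5 (Research): parent_id=4 -> Test
  - task 6 (Deploy): parent_id=NULL -> NULL

SQL:
SELECT a.name, b.name AS project, c.name AS parent
FROM tasks a
LEFT JOIN projects b ON a.project_id = b.id
LEFT JOIN tasks c ON a.parent_id = c.id

Result:
name     | project | parent
---------+---------+-------
Migrate  | Nimbus  | NULL  
Setup    | Phoenix | NULL  
Document | Atlas   | Setup 
Test     | Phoenix | NULL  
Research | Phoenix | Test  
Deploy   | NULL    | NULL  
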